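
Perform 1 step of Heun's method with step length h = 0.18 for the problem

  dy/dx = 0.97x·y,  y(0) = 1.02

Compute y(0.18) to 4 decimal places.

1.0360

Heun: k1 = f(x_n, y_n); k2 = f(x_n + h, y_n + h·k1); y_{n+1} = y_n + (h/2)·(k1 + k2).
x=0.000000, y=1.020000:
  k1 = f(0.000000, 1.020000) = 0.000000
  k2 = f(0.180000, 1.020000) = 0.178092
  y ← 1.020000 + (0.18/2)·(0.000000 + 0.178092) = 1.036028
y(0.18) ≈ 1.0360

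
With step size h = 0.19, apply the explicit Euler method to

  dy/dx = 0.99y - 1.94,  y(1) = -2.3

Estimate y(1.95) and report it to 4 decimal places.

Euler: y_{n+1} = y_n + h·f(x_n, y_n).
x=1.000000, y=-2.300000: f=-4.217000 → y ← -2.300000 + 0.19·(-4.217000) = -3.101230
x=1.190000, y=-3.101230: f=-5.010218 → y ← -3.101230 + 0.19·(-5.010218) = -4.053171
x=1.380000, y=-4.053171: f=-5.952640 → y ← -4.053171 + 0.19·(-5.952640) = -5.184173
x=1.570000, y=-5.184173: f=-7.072331 → y ← -5.184173 + 0.19·(-7.072331) = -6.527916
x=1.760000, y=-6.527916: f=-8.402637 → y ← -6.527916 + 0.19·(-8.402637) = -8.124417
y(1.95) ≈ -8.1244

-8.1244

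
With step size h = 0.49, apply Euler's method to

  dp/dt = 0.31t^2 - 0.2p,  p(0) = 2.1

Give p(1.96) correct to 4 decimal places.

Euler: p_{n+1} = p_n + h·f(t_n, p_n).
t=0.000000, p=2.100000: f=-0.420000 → p ← 2.100000 + 0.49·(-0.420000) = 1.894200
t=0.490000, p=1.894200: f=-0.304409 → p ← 1.894200 + 0.49·(-0.304409) = 1.745040
t=0.980000, p=1.745040: f=-0.051284 → p ← 1.745040 + 0.49·(-0.051284) = 1.719910
t=1.470000, p=1.719910: f=0.325897 → p ← 1.719910 + 0.49·0.325897 = 1.879600
p(1.96) ≈ 1.8796

1.8796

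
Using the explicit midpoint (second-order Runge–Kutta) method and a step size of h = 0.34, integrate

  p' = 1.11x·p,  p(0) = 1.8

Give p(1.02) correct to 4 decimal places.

Midpoint: k1 = f(x_n, p_n); k2 = f(x_n + h/2, p_n + (h/2)·k1); p_{n+1} = p_n + h·k2.
x=0.000000, p=1.800000:
  k1 = f(0.000000, 1.800000) = 0.000000
  k2 = f(0.170000, 1.800000) = 0.339660
  p ← 1.800000 + 0.34·0.339660 = 1.915484
x=0.340000, p=1.915484:
  k1 = f(0.340000, 1.915484) = 0.722904
  k2 = f(0.510000, 2.038378) = 1.153926
  p ← 1.915484 + 0.34·1.153926 = 2.307819
x=0.680000, p=2.307819:
  k1 = f(0.680000, 2.307819) = 1.741942
  k2 = f(0.850000, 2.603949) = 2.456826
  p ← 2.307819 + 0.34·2.456826 = 3.143140
p(1.02) ≈ 3.1431

3.1431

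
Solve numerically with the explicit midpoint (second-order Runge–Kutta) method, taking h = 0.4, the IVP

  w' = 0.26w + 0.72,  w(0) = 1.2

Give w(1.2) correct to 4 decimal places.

Midpoint: k1 = f(s_n, w_n); k2 = f(s_n + h/2, w_n + (h/2)·k1); w_{n+1} = w_n + h·k2.
s=0.000000, w=1.200000:
  k1 = f(0.000000, 1.200000) = 1.032000
  k2 = f(0.200000, 1.406400) = 1.085664
  w ← 1.200000 + 0.4·1.085664 = 1.634266
s=0.400000, w=1.634266:
  k1 = f(0.400000, 1.634266) = 1.144909
  k2 = f(0.600000, 1.863247) = 1.204444
  w ← 1.634266 + 0.4·1.204444 = 2.116043
s=0.800000, w=2.116043:
  k1 = f(0.800000, 2.116043) = 1.270171
  k2 = f(1.000000, 2.370078) = 1.336220
  w ← 2.116043 + 0.4·1.336220 = 2.650531
w(1.2) ≈ 2.6505

2.6505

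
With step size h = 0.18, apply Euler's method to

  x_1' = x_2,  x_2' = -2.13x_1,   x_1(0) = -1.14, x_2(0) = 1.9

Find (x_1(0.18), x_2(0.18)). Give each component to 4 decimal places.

Euler on (x_1,x_2): x_1_{n+1} = x_1_n + h·x_1', x_2_{n+1} = x_2_n + h·x_2'.
0.000000: (-1.140000, 1.900000); f=(1.900000, 2.428200) → (-0.798000, 2.337076)
(x_1(0.18), x_2(0.18)) ≈ (-0.7980, 2.3371)

-0.7980, 2.3371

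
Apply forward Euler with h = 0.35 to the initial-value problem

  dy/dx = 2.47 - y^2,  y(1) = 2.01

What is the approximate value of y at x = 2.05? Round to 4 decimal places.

Euler: y_{n+1} = y_n + h·f(x_n, y_n).
x=1.000000, y=2.010000: f=-1.570100 → y ← 2.010000 + 0.35·(-1.570100) = 1.460465
x=1.350000, y=1.460465: f=0.337042 → y ← 1.460465 + 0.35·0.337042 = 1.578430
x=1.700000, y=1.578430: f=-0.021440 → y ← 1.578430 + 0.35·(-0.021440) = 1.570926
y(2.05) ≈ 1.5709

1.5709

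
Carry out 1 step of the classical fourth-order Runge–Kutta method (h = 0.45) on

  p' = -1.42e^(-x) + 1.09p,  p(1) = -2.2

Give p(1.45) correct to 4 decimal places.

RK4: k1 = f(x_n, p_n); k2 = f(x_n + h/2, p_n + (h/2)·k1); k3 = f(x_n + h/2, p_n + (h/2)·k2); k4 = f(x_n + h, p_n + h·k3); p_{n+1} = p_n + (h/6)·(k1 + 2k2 + 2k3 + k4).
x=1.000000, p=-2.200000:
  k1 = f(1.000000, -2.200000) = -2.920389
  k2 = f(1.225000, -2.857087) = -3.531361
  k3 = f(1.225000, -2.994556) = -3.681202
  k4 = f(1.450000, -3.856541) = -4.536720
  p ← -2.200000 + (0.45/6)·(k1 + 2k2 + 2k3 + k4) = -3.841168
p(1.45) ≈ -3.8412

-3.8412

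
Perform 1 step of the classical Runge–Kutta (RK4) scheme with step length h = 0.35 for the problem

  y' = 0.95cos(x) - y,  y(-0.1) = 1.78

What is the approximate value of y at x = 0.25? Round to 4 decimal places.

RK4: k1 = f(x_n, y_n); k2 = f(x_n + h/2, y_n + (h/2)·k1); k3 = f(x_n + h/2, y_n + (h/2)·k2); k4 = f(x_n + h, y_n + h·k3); y_{n+1} = y_n + (h/6)·(k1 + 2k2 + 2k3 + k4).
x=-0.100000, y=1.780000:
  k1 = f(-0.100000, 1.780000) = -0.834746
  k2 = f(0.075000, 1.633919) = -0.686590
  k3 = f(0.075000, 1.659847) = -0.712517
  k4 = f(0.250000, 1.530619) = -0.610152
  y ← 1.780000 + (0.35/6)·(k1 + 2k2 + 2k3 + k4) = 1.532485
y(0.25) ≈ 1.5325

1.5325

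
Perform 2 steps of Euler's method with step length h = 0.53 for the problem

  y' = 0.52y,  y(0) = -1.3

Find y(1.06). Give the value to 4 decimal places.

-2.1153

Euler: y_{n+1} = y_n + h·f(x_n, y_n).
x=0.000000, y=-1.300000: f=-0.676000 → y ← -1.300000 + 0.53·(-0.676000) = -1.658280
x=0.530000, y=-1.658280: f=-0.862306 → y ← -1.658280 + 0.53·(-0.862306) = -2.115302
y(1.06) ≈ -2.1153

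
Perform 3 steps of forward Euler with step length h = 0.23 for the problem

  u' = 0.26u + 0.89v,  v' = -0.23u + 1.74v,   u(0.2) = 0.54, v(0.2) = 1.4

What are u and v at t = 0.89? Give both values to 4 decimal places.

1.9281, 3.6546

Euler on (u,v): u_{n+1} = u_n + h·u', v_{n+1} = v_n + h·v'.
0.200000: (0.540000, 1.400000); f=(1.386400, 2.311800) → (0.858872, 1.931714)
0.430000: (0.858872, 1.931714); f=(1.942532, 3.163642) → (1.305654, 2.659352)
0.660000: (1.305654, 2.659352); f=(2.706293, 4.326971) → (1.928102, 3.654555)
(u(0.89), v(0.89)) ≈ (1.9281, 3.6546)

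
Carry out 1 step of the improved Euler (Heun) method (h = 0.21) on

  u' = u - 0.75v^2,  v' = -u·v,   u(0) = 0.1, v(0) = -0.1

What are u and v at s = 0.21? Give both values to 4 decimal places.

Heun on (u,v): k1 = f(s_n, state_n); k2 = f(s_n + h, state_n + h·k1); state_{n+1} = state_n + (h/2)·(k1 + k2).
0.000000: (0.100000, -0.100000)
  k1 = (0.092500, 0.010000)
  predictor → (0.119425, -0.097900)
  k2 = (0.112237, 0.011692)
  → (0.121497, -0.097722)
(u(0.21), v(0.21)) ≈ (0.1215, -0.0977)

0.1215, -0.0977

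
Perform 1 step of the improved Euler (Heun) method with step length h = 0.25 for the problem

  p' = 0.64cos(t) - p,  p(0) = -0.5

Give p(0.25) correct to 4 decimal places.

Heun: k1 = f(t_n, p_n); k2 = f(t_n + h, p_n + h·k1); p_{n+1} = p_n + (h/2)·(k1 + k2).
t=0.000000, p=-0.500000:
  k1 = f(0.000000, -0.500000) = 1.140000
  k2 = f(0.250000, -0.215000) = 0.835104
  p ← -0.500000 + (0.25/2)·(1.140000 + 0.835104) = -0.253112
p(0.25) ≈ -0.2531

-0.2531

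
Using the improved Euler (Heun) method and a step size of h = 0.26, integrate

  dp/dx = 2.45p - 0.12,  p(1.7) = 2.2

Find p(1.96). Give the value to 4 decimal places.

Heun: k1 = f(x_n, p_n); k2 = f(x_n + h, p_n + h·k1); p_{n+1} = p_n + (h/2)·(k1 + k2).
x=1.700000, p=2.200000:
  k1 = f(1.700000, 2.200000) = 5.270000
  k2 = f(1.960000, 3.570200) = 8.626990
  p ← 2.200000 + (0.26/2)·(5.270000 + 8.626990) = 4.006609
p(1.96) ≈ 4.0066

4.0066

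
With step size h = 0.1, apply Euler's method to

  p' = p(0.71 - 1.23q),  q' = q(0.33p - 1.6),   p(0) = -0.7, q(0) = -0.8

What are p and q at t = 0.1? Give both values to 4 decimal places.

Euler on (p,q): p_{n+1} = p_n + h·p', q_{n+1} = q_n + h·q'.
0.000000: (-0.700000, -0.800000); f=(-1.185800, 1.464800) → (-0.818580, -0.653520)
(p(0.1), q(0.1)) ≈ (-0.8186, -0.6535)

-0.8186, -0.6535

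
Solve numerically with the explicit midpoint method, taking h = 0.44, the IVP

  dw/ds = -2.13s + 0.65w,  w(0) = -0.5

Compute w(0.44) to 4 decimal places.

-0.8696

Midpoint: k1 = f(s_n, w_n); k2 = f(s_n + h/2, w_n + (h/2)·k1); w_{n+1} = w_n + h·k2.
s=0.000000, w=-0.500000:
  k1 = f(0.000000, -0.500000) = -0.325000
  k2 = f(0.220000, -0.571500) = -0.840075
  w ← -0.500000 + 0.44·(-0.840075) = -0.869633
w(0.44) ≈ -0.8696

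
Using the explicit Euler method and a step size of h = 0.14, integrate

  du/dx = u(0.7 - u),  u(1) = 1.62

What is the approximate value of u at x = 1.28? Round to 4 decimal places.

1.2708

Euler: u_{n+1} = u_n + h·f(x_n, u_n).
x=1.000000, u=1.620000: f=-1.490400 → u ← 1.620000 + 0.14·(-1.490400) = 1.411344
x=1.140000, u=1.411344: f=-1.003951 → u ← 1.411344 + 0.14·(-1.003951) = 1.270791
u(1.28) ≈ 1.2708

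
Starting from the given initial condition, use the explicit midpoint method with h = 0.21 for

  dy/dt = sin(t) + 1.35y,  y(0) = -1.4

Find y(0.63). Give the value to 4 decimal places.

-2.9967

Midpoint: k1 = f(t_n, y_n); k2 = f(t_n + h/2, y_n + (h/2)·k1); y_{n+1} = y_n + h·k2.
t=0.000000, y=-1.400000:
  k1 = f(0.000000, -1.400000) = -1.890000
  k2 = f(0.105000, -1.598450) = -2.053100
  y ← -1.400000 + 0.21·(-2.053100) = -1.831151
t=0.210000, y=-1.831151:
  k1 = f(0.210000, -1.831151) = -2.263594
  k2 = f(0.315000, -2.068828) = -2.483102
  y ← -1.831151 + 0.21·(-2.483102) = -2.352602
t=0.420000, y=-2.352602:
  k1 = f(0.420000, -2.352602) = -2.768253
  k2 = f(0.525000, -2.643269) = -3.067200
  y ← -2.352602 + 0.21·(-3.067200) = -2.996715
y(0.63) ≈ -2.9967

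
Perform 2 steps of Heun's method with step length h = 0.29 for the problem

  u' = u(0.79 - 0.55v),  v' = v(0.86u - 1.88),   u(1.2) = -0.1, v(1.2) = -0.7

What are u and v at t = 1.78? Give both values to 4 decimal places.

-0.1782, -0.2425

Heun on (u,v): k1 = f(t_n, state_n); k2 = f(t_n + h, state_n + h·k1); state_{n+1} = state_n + (h/2)·(k1 + k2).
1.200000: (-0.100000, -0.700000)
  k1 = (-0.117500, 1.376200)
  predictor → (-0.134075, -0.300902)
  k2 = (-0.128108, 0.600391)
  → (-0.135613, -0.413394)
1.490000: (-0.135613, -0.413394)
  k1 = (-0.137968, 0.825394)
  predictor → (-0.175624, -0.174030)
  k2 = (-0.155553, 0.353461)
  → (-0.178174, -0.242460)
(u(1.78), v(1.78)) ≈ (-0.1782, -0.2425)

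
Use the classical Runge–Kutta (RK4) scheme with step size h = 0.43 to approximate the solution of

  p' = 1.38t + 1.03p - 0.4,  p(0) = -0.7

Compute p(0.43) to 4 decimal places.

RK4: k1 = f(t_n, p_n); k2 = f(t_n + h/2, p_n + (h/2)·k1); k3 = f(t_n + h/2, p_n + (h/2)·k2); k4 = f(t_n + h, p_n + h·k3); p_{n+1} = p_n + (h/6)·(k1 + 2k2 + 2k3 + k4).
t=0.000000, p=-0.700000:
  k1 = f(0.000000, -0.700000) = -1.121000
  k2 = f(0.215000, -0.941015) = -1.072545
  k3 = f(0.215000, -0.930597) = -1.061815
  k4 = f(0.430000, -1.156581) = -0.997878
  p ← -0.700000 + (0.43/6)·(k1 + 2k2 + 2k3 + k4) = -1.157778
p(0.43) ≈ -1.1578

-1.1578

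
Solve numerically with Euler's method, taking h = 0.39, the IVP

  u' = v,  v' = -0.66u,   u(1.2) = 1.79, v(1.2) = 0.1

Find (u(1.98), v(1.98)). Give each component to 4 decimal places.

Euler on (u,v): u_{n+1} = u_n + h·u', v_{n+1} = v_n + h·v'.
1.200000: (1.790000, 0.100000); f=(0.100000, -1.181400) → (1.829000, -0.360746)
1.590000: (1.829000, -0.360746); f=(-0.360746, -1.207140) → (1.688309, -0.831531)
(u(1.98), v(1.98)) ≈ (1.6883, -0.8315)

1.6883, -0.8315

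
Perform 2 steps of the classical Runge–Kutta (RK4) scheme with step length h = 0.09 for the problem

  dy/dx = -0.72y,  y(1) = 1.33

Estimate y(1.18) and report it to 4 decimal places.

RK4: k1 = f(x_n, y_n); k2 = f(x_n + h/2, y_n + (h/2)·k1); k3 = f(x_n + h/2, y_n + (h/2)·k2); k4 = f(x_n + h, y_n + h·k3); y_{n+1} = y_n + (h/6)·(k1 + 2k2 + 2k3 + k4).
x=1.000000, y=1.330000:
  k1 = f(1.000000, 1.330000) = -0.957600
  k2 = f(1.045000, 1.286908) = -0.926574
  k3 = f(1.045000, 1.288304) = -0.927579
  k4 = f(1.090000, 1.246518) = -0.897493
  y ← 1.330000 + (0.09/6)·(k1 + 2k2 + 2k3 + k4) = 1.246549
x=1.090000, y=1.246549:
  k1 = f(1.090000, 1.246549) = -0.897515
  k2 = f(1.135000, 1.206161) = -0.868436
  k3 = f(1.135000, 1.207469) = -0.869378
  k4 = f(1.180000, 1.168305) = -0.841180
  y ← 1.246549 + (0.09/6)·(k1 + 2k2 + 2k3 + k4) = 1.168334
y(1.18) ≈ 1.1683

1.1683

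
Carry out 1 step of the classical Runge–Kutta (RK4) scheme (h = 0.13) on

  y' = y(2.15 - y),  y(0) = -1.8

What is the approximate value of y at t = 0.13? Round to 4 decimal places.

RK4: k1 = f(t_n, y_n); k2 = f(t_n + h/2, y_n + (h/2)·k1); k3 = f(t_n + h/2, y_n + (h/2)·k2); k4 = f(t_n + h, y_n + h·k3); y_{n+1} = y_n + (h/6)·(k1 + 2k2 + 2k3 + k4).
t=0.000000, y=-1.800000:
  k1 = f(0.000000, -1.800000) = -7.110000
  k2 = f(0.065000, -2.262150) = -9.980945
  k3 = f(0.065000, -2.448761) = -11.261270
  k4 = f(0.130000, -3.263965) = -17.670993
  y ← -1.800000 + (0.13/6)·(k1 + 2k2 + 2k3 + k4) = -3.257417
y(0.13) ≈ -3.2574

-3.2574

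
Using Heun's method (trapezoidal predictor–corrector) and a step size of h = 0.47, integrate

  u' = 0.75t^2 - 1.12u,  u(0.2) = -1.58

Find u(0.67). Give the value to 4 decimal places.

-0.8847

Heun: k1 = f(t_n, u_n); k2 = f(t_n + h, u_n + h·k1); u_{n+1} = u_n + (h/2)·(k1 + k2).
t=0.200000, u=-1.580000:
  k1 = f(0.200000, -1.580000) = 1.799600
  k2 = f(0.670000, -0.734188) = 1.158966
  u ← -1.580000 + (0.47/2)·(1.799600 + 1.158966) = -0.884737
u(0.67) ≈ -0.8847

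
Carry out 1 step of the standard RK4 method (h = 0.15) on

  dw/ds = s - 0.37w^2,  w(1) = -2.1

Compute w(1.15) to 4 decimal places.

-2.1947

RK4: k1 = f(s_n, w_n); k2 = f(s_n + h/2, w_n + (h/2)·k1); k3 = f(s_n + h/2, w_n + (h/2)·k2); k4 = f(s_n + h, w_n + h·k3); w_{n+1} = w_n + (h/6)·(k1 + 2k2 + 2k3 + k4).
s=1.000000, w=-2.100000:
  k1 = f(1.000000, -2.100000) = -0.631700
  k2 = f(1.075000, -2.147378) = -0.631155
  k3 = f(1.075000, -2.147337) = -0.631090
  k4 = f(1.150000, -2.194664) = -0.632123
  w ← -2.100000 + (0.15/6)·(k1 + 2k2 + 2k3 + k4) = -2.194708
w(1.15) ≈ -2.1947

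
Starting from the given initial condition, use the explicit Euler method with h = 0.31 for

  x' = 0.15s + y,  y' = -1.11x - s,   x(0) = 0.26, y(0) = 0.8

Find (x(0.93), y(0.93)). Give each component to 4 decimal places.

0.9078, -0.0081

Euler on (x,y): x_{n+1} = x_n + h·x', y_{n+1} = y_n + h·y'.
0.000000: (0.260000, 0.800000); f=(0.800000, -0.288600) → (0.508000, 0.710534)
0.310000: (0.508000, 0.710534); f=(0.757034, -0.873880) → (0.742681, 0.439631)
0.620000: (0.742681, 0.439631); f=(0.532631, -1.444375) → (0.907796, -0.008125)
(x(0.93), y(0.93)) ≈ (0.9078, -0.0081)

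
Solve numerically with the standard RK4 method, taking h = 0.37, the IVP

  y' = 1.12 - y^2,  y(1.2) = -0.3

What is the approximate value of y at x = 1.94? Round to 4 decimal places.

RK4: k1 = f(x_n, y_n); k2 = f(x_n + h/2, y_n + (h/2)·k1); k3 = f(x_n + h/2, y_n + (h/2)·k2); k4 = f(x_n + h, y_n + h·k3); y_{n+1} = y_n + (h/6)·(k1 + 2k2 + 2k3 + k4).
x=1.200000, y=-0.300000:
  k1 = f(1.200000, -0.300000) = 1.030000
  k2 = f(1.385000, -0.109450) = 1.108021
  k3 = f(1.385000, -0.095016) = 1.110972
  k4 = f(1.570000, 0.111060) = 1.107666
  y ← -0.300000 + (0.37/6)·(k1 + 2k2 + 2k3 + k4) = 0.105498
x=1.570000, y=0.105498:
  k1 = f(1.570000, 0.105498) = 1.108870
  k2 = f(1.755000, 0.310639) = 1.023503
  k3 = f(1.755000, 0.294847) = 1.033066
  k4 = f(1.940000, 0.487733) = 0.882117
  y ← 0.105498 + (0.37/6)·(k1 + 2k2 + 2k3 + k4) = 0.481919
y(1.94) ≈ 0.4819

0.4819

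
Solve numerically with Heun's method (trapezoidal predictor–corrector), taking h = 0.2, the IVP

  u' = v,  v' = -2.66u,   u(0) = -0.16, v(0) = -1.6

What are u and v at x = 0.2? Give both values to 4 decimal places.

Heun on (u,v): k1 = f(x_n, state_n); k2 = f(x_n + h, state_n + h·k1); state_{n+1} = state_n + (h/2)·(k1 + k2).
0.000000: (-0.160000, -1.600000)
  k1 = (-1.600000, 0.425600)
  predictor → (-0.480000, -1.514880)
  k2 = (-1.514880, 1.276800)
  → (-0.471488, -1.429760)
(u(0.2), v(0.2)) ≈ (-0.4715, -1.4298)

-0.4715, -1.4298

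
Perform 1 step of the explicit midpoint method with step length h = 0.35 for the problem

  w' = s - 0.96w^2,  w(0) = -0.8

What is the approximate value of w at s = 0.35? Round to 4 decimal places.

Midpoint: k1 = f(s_n, w_n); k2 = f(s_n + h/2, w_n + (h/2)·k1); w_{n+1} = w_n + h·k2.
s=0.000000, w=-0.800000:
  k1 = f(0.000000, -0.800000) = -0.614400
  k2 = f(0.175000, -0.907520) = -0.615649
  w ← -0.800000 + 0.35·(-0.615649) = -1.015477
w(0.35) ≈ -1.0155

-1.0155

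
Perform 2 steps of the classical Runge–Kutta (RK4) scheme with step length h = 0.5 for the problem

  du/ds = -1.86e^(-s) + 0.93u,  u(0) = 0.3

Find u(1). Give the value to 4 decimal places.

-1.3281

RK4: k1 = f(s_n, u_n); k2 = f(s_n + h/2, u_n + (h/2)·k1); k3 = f(s_n + h/2, u_n + (h/2)·k2); k4 = f(s_n + h, u_n + h·k3); u_{n+1} = u_n + (h/6)·(k1 + 2k2 + 2k3 + k4).
s=0.000000, u=0.300000:
  k1 = f(0.000000, 0.300000) = -1.581000
  k2 = f(0.250000, -0.095250) = -1.537152
  k3 = f(0.250000, -0.084288) = -1.526957
  k4 = f(0.500000, -0.463479) = -1.559182
  u ← 0.300000 + (0.5/6)·(k1 + 2k2 + 2k3 + k4) = -0.472367
s=0.500000, u=-0.472367:
  k1 = f(0.500000, -0.472367) = -1.567448
  k2 = f(0.750000, -0.864229) = -1.682335
  k3 = f(0.750000, -0.892950) = -1.709046
  k4 = f(1.000000, -1.326890) = -1.918263
  u ← -0.472367 + (0.5/6)·(k1 + 2k2 + 2k3 + k4) = -1.328073
u(1) ≈ -1.3281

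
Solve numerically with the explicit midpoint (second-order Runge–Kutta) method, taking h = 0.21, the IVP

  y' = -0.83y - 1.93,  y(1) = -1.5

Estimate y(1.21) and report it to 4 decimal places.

-1.6313

Midpoint: k1 = f(s_n, y_n); k2 = f(s_n + h/2, y_n + (h/2)·k1); y_{n+1} = y_n + h·k2.
s=1.000000, y=-1.500000:
  k1 = f(1.000000, -1.500000) = -0.685000
  k2 = f(1.105000, -1.571925) = -0.625302
  y ← -1.500000 + 0.21·(-0.625302) = -1.631313
y(1.21) ≈ -1.6313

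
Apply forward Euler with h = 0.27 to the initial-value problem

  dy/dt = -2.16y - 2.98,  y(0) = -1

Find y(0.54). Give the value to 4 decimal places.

Euler: y_{n+1} = y_n + h·f(t_n, y_n).
t=0.000000, y=-1.000000: f=-0.820000 → y ← -1.000000 + 0.27·(-0.820000) = -1.221400
t=0.270000, y=-1.221400: f=-0.341776 → y ← -1.221400 + 0.27·(-0.341776) = -1.313680
y(0.54) ≈ -1.3137

-1.3137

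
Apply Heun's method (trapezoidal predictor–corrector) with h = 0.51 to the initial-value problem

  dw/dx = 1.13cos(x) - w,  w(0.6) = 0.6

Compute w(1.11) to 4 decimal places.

Heun: k1 = f(x_n, w_n); k2 = f(x_n + h, w_n + h·k1); w_{n+1} = w_n + (h/2)·(k1 + k2).
x=0.600000, w=0.600000:
  k1 = f(0.600000, 0.600000) = 0.332629
  k2 = f(1.110000, 0.769641) = -0.267173
  w ← 0.600000 + (0.51/2)·(0.332629 + (-0.267173)) = 0.616691
w(1.11) ≈ 0.6167

0.6167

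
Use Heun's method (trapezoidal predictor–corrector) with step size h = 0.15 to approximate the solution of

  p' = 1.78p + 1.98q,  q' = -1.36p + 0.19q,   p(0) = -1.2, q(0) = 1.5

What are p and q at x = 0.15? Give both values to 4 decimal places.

Heun on (p,q): k1 = f(x_n, state_n); k2 = f(x_n + h, state_n + h·k1); state_{n+1} = state_n + (h/2)·(k1 + k2).
0.000000: (-1.200000, 1.500000)
  k1 = (0.834000, 1.917000)
  predictor → (-1.074900, 1.787550)
  k2 = (1.626027, 1.801499)
  → (-1.015498, 1.778887)
(p(0.15), q(0.15)) ≈ (-1.0155, 1.7789)

-1.0155, 1.7789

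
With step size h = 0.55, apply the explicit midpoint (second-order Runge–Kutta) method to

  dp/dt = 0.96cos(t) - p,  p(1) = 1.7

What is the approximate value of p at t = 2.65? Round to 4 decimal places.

0.0081

Midpoint: k1 = f(t_n, p_n); k2 = f(t_n + h/2, p_n + (h/2)·k1); p_{n+1} = p_n + h·k2.
t=1.000000, p=1.700000:
  k1 = f(1.000000, 1.700000) = -1.181310
  k2 = f(1.275000, 1.375140) = -1.095298
  p ← 1.700000 + 0.55·(-1.095298) = 1.097586
t=1.550000, p=1.097586:
  k1 = f(1.550000, 1.097586) = -1.077623
  k2 = f(1.825000, 0.801240) = -1.042655
  p ← 1.097586 + 0.55·(-1.042655) = 0.524126
t=2.100000, p=0.524126:
  k1 = f(2.100000, 0.524126) = -1.008778
  k2 = f(2.375000, 0.246712) = -0.938179
  p ← 0.524126 + 0.55·(-0.938179) = 0.008127
p(2.65) ≈ 0.0081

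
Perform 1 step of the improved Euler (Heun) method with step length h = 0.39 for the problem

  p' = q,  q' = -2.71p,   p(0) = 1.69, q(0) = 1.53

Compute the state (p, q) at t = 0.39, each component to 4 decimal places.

Heun on (p,q): k1 = f(t_n, state_n); k2 = f(t_n + h, state_n + h·k1); state_{n+1} = state_n + (h/2)·(k1 + k2).
0.000000: (1.690000, 1.530000)
  k1 = (1.530000, -4.579900)
  predictor → (2.286700, -0.256161)
  k2 = (-0.256161, -6.196957)
  → (1.938399, -0.571487)
(p(0.39), q(0.39)) ≈ (1.9384, -0.5715)

1.9384, -0.5715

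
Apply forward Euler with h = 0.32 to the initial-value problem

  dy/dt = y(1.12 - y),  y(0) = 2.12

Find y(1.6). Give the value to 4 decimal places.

1.1585

Euler: y_{n+1} = y_n + h·f(t_n, y_n).
t=0.000000, y=2.120000: f=-2.120000 → y ← 2.120000 + 0.32·(-2.120000) = 1.441600
t=0.320000, y=1.441600: f=-0.463619 → y ← 1.441600 + 0.32·(-0.463619) = 1.293242
t=0.640000, y=1.293242: f=-0.224044 → y ← 1.293242 + 0.32·(-0.224044) = 1.221548
t=0.960000, y=1.221548: f=-0.124046 → y ← 1.221548 + 0.32·(-0.124046) = 1.181853
t=1.280000, y=1.181853: f=-0.073102 → y ← 1.181853 + 0.32·(-0.073102) = 1.158461
y(1.6) ≈ 1.1585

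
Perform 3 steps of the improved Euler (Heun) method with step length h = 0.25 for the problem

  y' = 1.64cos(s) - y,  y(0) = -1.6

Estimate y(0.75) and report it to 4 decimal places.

Heun: k1 = f(s_n, y_n); k2 = f(s_n + h, y_n + h·k1); y_{n+1} = y_n + (h/2)·(k1 + k2).
s=0.000000, y=-1.600000:
  k1 = f(0.000000, -1.600000) = 3.240000
  k2 = f(0.250000, -0.790000) = 2.379016
  y ← -1.600000 + (0.25/2)·(3.240000 + 2.379016) = -0.897623
s=0.250000, y=-0.897623:
  k1 = f(0.250000, -0.897623) = 2.486639
  k2 = f(0.500000, -0.275963) = 1.715199
  y ← -0.897623 + (0.25/2)·(2.486639 + 1.715199) = -0.372393
s=0.500000, y=-0.372393:
  k1 = f(0.500000, -0.372393) = 1.811629
  k2 = f(0.750000, 0.080514) = 1.119456
  y ← -0.372393 + (0.25/2)·(1.811629 + 1.119456) = -0.006008
y(0.75) ≈ -0.0060

-0.0060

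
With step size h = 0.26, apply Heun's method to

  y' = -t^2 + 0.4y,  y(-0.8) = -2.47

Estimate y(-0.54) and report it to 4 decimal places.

Heun: k1 = f(t_n, y_n); k2 = f(t_n + h, y_n + h·k1); y_{n+1} = y_n + (h/2)·(k1 + k2).
t=-0.800000, y=-2.470000:
  k1 = f(-0.800000, -2.470000) = -1.628000
  k2 = f(-0.540000, -2.893280) = -1.448912
  y ← -2.470000 + (0.26/2)·(-1.628000 + (-1.448912)) = -2.869999
y(-0.54) ≈ -2.8700

-2.8700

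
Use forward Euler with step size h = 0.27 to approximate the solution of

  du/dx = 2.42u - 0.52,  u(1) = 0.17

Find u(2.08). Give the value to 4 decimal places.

-0.1205

Euler: u_{n+1} = u_n + h·f(x_n, u_n).
x=1.000000, u=0.170000: f=-0.108600 → u ← 0.170000 + 0.27·(-0.108600) = 0.140678
x=1.270000, u=0.140678: f=-0.179559 → u ← 0.140678 + 0.27·(-0.179559) = 0.092197
x=1.540000, u=0.092197: f=-0.296883 → u ← 0.092197 + 0.27·(-0.296883) = 0.012039
x=1.810000, u=0.012039: f=-0.490867 → u ← 0.012039 + 0.27·(-0.490867) = -0.120495
u(2.08) ≈ -0.1205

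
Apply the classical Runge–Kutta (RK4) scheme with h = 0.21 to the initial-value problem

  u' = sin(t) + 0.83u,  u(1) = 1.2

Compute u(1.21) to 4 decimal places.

1.6328

RK4: k1 = f(t_n, u_n); k2 = f(t_n + h/2, u_n + (h/2)·k1); k3 = f(t_n + h/2, u_n + (h/2)·k2); k4 = f(t_n + h, u_n + h·k3); u_{n+1} = u_n + (h/6)·(k1 + 2k2 + 2k3 + k4).
t=1.000000, u=1.200000:
  k1 = f(1.000000, 1.200000) = 1.837471
  k2 = f(1.105000, 1.392934) = 2.049600
  k3 = f(1.105000, 1.415208) = 2.068087
  k4 = f(1.210000, 1.634298) = 2.292084
  u ← 1.200000 + (0.21/6)·(k1 + 2k2 + 2k3 + k4) = 1.632772
u(1.21) ≈ 1.6328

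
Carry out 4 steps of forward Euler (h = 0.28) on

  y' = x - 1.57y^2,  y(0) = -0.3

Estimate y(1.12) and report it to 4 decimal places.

Euler: y_{n+1} = y_n + h·f(x_n, y_n).
x=0.000000, y=-0.300000: f=-0.141300 → y ← -0.300000 + 0.28·(-0.141300) = -0.339564
x=0.280000, y=-0.339564: f=0.098973 → y ← -0.339564 + 0.28·0.098973 = -0.311852
x=0.560000, y=-0.311852: f=0.407315 → y ← -0.311852 + 0.28·0.407315 = -0.197803
x=0.840000, y=-0.197803: f=0.778572 → y ← -0.197803 + 0.28·0.778572 = 0.020197
y(1.12) ≈ 0.0202

0.0202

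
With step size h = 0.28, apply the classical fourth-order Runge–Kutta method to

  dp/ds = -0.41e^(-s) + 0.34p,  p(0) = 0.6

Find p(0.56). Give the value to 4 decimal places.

RK4: k1 = f(s_n, p_n); k2 = f(s_n + h/2, p_n + (h/2)·k1); k3 = f(s_n + h/2, p_n + (h/2)·k2); k4 = f(s_n + h, p_n + h·k3); p_{n+1} = p_n + (h/6)·(k1 + 2k2 + 2k3 + k4).
s=0.000000, p=0.600000:
  k1 = f(0.000000, 0.600000) = -0.206000
  k2 = f(0.140000, 0.571160) = -0.162242
  k3 = f(0.140000, 0.577286) = -0.160160
  k4 = f(0.280000, 0.555155) = -0.121119
  p ← 0.600000 + (0.28/6)·(k1 + 2k2 + 2k3 + k4) = 0.554644
s=0.280000, p=0.554644:
  k1 = f(0.280000, 0.554644) = -0.121293
  k2 = f(0.420000, 0.537663) = -0.086584
  k3 = f(0.420000, 0.542522) = -0.084932
  k4 = f(0.560000, 0.530863) = -0.053702
  p ← 0.554644 + (0.28/6)·(k1 + 2k2 + 2k3 + k4) = 0.530469
p(0.56) ≈ 0.5305

0.5305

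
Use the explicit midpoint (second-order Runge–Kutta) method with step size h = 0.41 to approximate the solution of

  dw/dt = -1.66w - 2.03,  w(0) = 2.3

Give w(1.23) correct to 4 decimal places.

-0.6335

Midpoint: k1 = f(t_n, w_n); k2 = f(t_n + h/2, w_n + (h/2)·k1); w_{n+1} = w_n + h·k2.
t=0.000000, w=2.300000:
  k1 = f(0.000000, 2.300000) = -5.848000
  k2 = f(0.205000, 1.101160) = -3.857926
  w ← 2.300000 + 0.41·(-3.857926) = 0.718251
t=0.410000, w=0.718251:
  k1 = f(0.410000, 0.718251) = -3.222296
  k2 = f(0.615000, 0.057680) = -2.125749
  w ← 0.718251 + 0.41·(-2.125749) = -0.153306
t=0.820000, w=-0.153306:
  k1 = f(0.820000, -0.153306) = -1.775511
  k2 = f(1.025000, -0.517286) = -1.171305
  w ← -0.153306 + 0.41·(-1.171305) = -0.633541
w(1.23) ≈ -0.6335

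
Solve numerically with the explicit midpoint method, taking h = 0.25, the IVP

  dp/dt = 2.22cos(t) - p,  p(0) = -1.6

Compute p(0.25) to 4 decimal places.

-0.7687

Midpoint: k1 = f(t_n, p_n); k2 = f(t_n + h/2, p_n + (h/2)·k1); p_{n+1} = p_n + h·k2.
t=0.000000, p=-1.600000:
  k1 = f(0.000000, -1.600000) = 3.820000
  k2 = f(0.125000, -1.122500) = 3.325179
  p ← -1.600000 + 0.25·3.325179 = -0.768705
p(0.25) ≈ -0.7687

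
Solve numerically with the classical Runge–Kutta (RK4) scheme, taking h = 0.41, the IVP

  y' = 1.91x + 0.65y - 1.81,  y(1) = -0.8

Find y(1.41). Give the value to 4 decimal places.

-0.8216

RK4: k1 = f(x_n, y_n); k2 = f(x_n + h/2, y_n + (h/2)·k1); k3 = f(x_n + h/2, y_n + (h/2)·k2); k4 = f(x_n + h, y_n + h·k3); y_{n+1} = y_n + (h/6)·(k1 + 2k2 + 2k3 + k4).
x=1.000000, y=-0.800000:
  k1 = f(1.000000, -0.800000) = -0.420000
  k2 = f(1.205000, -0.886100) = -0.084415
  k3 = f(1.205000, -0.817305) = -0.039698
  k4 = f(1.410000, -0.816276) = 0.352520
  y ← -0.800000 + (0.41/6)·(k1 + 2k2 + 2k3 + k4) = -0.821573
y(1.41) ≈ -0.8216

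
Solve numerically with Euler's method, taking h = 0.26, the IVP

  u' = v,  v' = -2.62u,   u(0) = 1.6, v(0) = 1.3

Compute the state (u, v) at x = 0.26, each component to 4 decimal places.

1.9380, 0.2101

Euler on (u,v): u_{n+1} = u_n + h·u', v_{n+1} = v_n + h·v'.
0.000000: (1.600000, 1.300000); f=(1.300000, -4.192000) → (1.938000, 0.210080)
(u(0.26), v(0.26)) ≈ (1.9380, 0.2101)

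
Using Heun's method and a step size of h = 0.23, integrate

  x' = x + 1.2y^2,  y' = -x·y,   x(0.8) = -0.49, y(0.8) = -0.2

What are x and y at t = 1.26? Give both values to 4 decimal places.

-0.7386, -0.2636

Heun on (x,y): k1 = f(t_n, state_n); k2 = f(t_n + h, state_n + h·k1); state_{n+1} = state_n + (h/2)·(k1 + k2).
0.800000: (-0.490000, -0.200000)
  k1 = (-0.442000, -0.098000)
  predictor → (-0.591660, -0.222540)
  k2 = (-0.532231, -0.131668)
  → (-0.602037, -0.226412)
1.030000: (-0.602037, -0.226412)
  k1 = (-0.540522, -0.136308)
  predictor → (-0.726357, -0.257763)
  k2 = (-0.646627, -0.187228)
  → (-0.738559, -0.263618)
(x(1.26), y(1.26)) ≈ (-0.7386, -0.2636)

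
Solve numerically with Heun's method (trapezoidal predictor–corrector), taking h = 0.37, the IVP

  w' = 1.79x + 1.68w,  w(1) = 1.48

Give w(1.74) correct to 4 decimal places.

7.9841

Heun: k1 = f(x_n, w_n); k2 = f(x_n + h, w_n + h·k1); w_{n+1} = w_n + (h/2)·(k1 + k2).
x=1.000000, w=1.480000:
  k1 = f(1.000000, 1.480000) = 4.276400
  k2 = f(1.370000, 3.062268) = 7.596910
  w ← 1.480000 + (0.37/2)·(4.276400 + 7.596910) = 3.676562
x=1.370000, w=3.676562:
  k1 = f(1.370000, 3.676562) = 8.628925
  k2 = f(1.740000, 6.869265) = 14.654964
  w ← 3.676562 + (0.37/2)·(8.628925 + 14.654964) = 7.984082
w(1.74) ≈ 7.9841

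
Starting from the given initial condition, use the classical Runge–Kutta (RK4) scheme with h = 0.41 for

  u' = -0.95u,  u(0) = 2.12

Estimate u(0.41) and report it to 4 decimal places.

RK4: k1 = f(t_n, u_n); k2 = f(t_n + h/2, u_n + (h/2)·k1); k3 = f(t_n + h/2, u_n + (h/2)·k2); k4 = f(t_n + h, u_n + h·k3); u_{n+1} = u_n + (h/6)·(k1 + 2k2 + 2k3 + k4).
t=0.000000, u=2.120000:
  k1 = f(0.000000, 2.120000) = -2.014000
  k2 = f(0.205000, 1.707130) = -1.621774
  k3 = f(0.205000, 1.787536) = -1.698160
  k4 = f(0.410000, 1.423755) = -1.352567
  u ← 2.120000 + (0.41/6)·(k1 + 2k2 + 2k3 + k4) = 1.436227
u(0.41) ≈ 1.4362

1.4362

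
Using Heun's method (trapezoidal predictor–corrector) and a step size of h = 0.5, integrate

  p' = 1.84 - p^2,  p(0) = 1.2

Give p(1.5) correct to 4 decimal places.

1.3294

Heun: k1 = f(t_n, p_n); k2 = f(t_n + h, p_n + h·k1); p_{n+1} = p_n + (h/2)·(k1 + k2).
t=0.000000, p=1.200000:
  k1 = f(0.000000, 1.200000) = 0.400000
  k2 = f(0.500000, 1.400000) = -0.120000
  p ← 1.200000 + (0.5/2)·(0.400000 + (-0.120000)) = 1.270000
t=0.500000, p=1.270000:
  k1 = f(0.500000, 1.270000) = 0.227100
  k2 = f(1.000000, 1.383550) = -0.074211
  p ← 1.270000 + (0.5/2)·(0.227100 + (-0.074211)) = 1.308222
t=1.000000, p=1.308222:
  k1 = f(1.000000, 1.308222) = 0.128554
  k2 = f(1.500000, 1.372499) = -0.043755
  p ← 1.308222 + (0.5/2)·(0.128554 + (-0.043755)) = 1.329422
p(1.5) ≈ 1.3294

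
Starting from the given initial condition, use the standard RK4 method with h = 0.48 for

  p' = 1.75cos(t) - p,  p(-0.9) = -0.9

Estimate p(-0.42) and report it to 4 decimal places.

-0.0274

RK4: k1 = f(t_n, p_n); k2 = f(t_n + h/2, p_n + (h/2)·k1); k3 = f(t_n + h/2, p_n + (h/2)·k2); k4 = f(t_n + h, p_n + h·k3); p_{n+1} = p_n + (h/6)·(k1 + 2k2 + 2k3 + k4).
t=-0.900000, p=-0.900000:
  k1 = f(-0.900000, -0.900000) = 1.987817
  k2 = f(-0.660000, -0.422924) = 1.805410
  k3 = f(-0.660000, -0.466702) = 1.849188
  k4 = f(-0.420000, -0.012390) = 1.610295
  p ← -0.900000 + (0.48/6)·(k1 + 2k2 + 2k3 + k4) = -0.027415
p(-0.42) ≈ -0.0274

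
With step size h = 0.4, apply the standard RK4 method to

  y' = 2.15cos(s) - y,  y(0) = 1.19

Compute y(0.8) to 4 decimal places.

RK4: k1 = f(s_n, y_n); k2 = f(s_n + h/2, y_n + (h/2)·k1); k3 = f(s_n + h/2, y_n + (h/2)·k2); k4 = f(s_n + h, y_n + h·k3); y_{n+1} = y_n + (h/6)·(k1 + 2k2 + 2k3 + k4).
s=0.000000, y=1.190000:
  k1 = f(0.000000, 1.190000) = 0.960000
  k2 = f(0.200000, 1.382000) = 0.725143
  k3 = f(0.200000, 1.335029) = 0.772115
  k4 = f(0.400000, 1.498846) = 0.481435
  y ← 1.190000 + (0.4/6)·(k1 + 2k2 + 2k3 + k4) = 1.485730
s=0.400000, y=1.485730:
  k1 = f(0.400000, 1.485730) = 0.494551
  k2 = f(0.600000, 1.584640) = 0.189831
  k3 = f(0.600000, 1.523696) = 0.250775
  k4 = f(0.800000, 1.586040) = -0.088121
  y ← 1.485730 + (0.4/6)·(k1 + 2k2 + 2k3 + k4) = 1.571573
y(0.8) ≈ 1.5716

1.5716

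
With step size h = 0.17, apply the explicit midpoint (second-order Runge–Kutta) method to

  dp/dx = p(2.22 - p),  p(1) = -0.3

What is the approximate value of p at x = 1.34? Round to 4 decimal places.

Midpoint: k1 = f(x_n, p_n); k2 = f(x_n + h/2, p_n + (h/2)·k1); p_{n+1} = p_n + h·k2.
x=1.000000, p=-0.300000:
  k1 = f(1.000000, -0.300000) = -0.756000
  k2 = f(1.085000, -0.364260) = -0.941343
  p ← -0.300000 + 0.17·(-0.941343) = -0.460028
x=1.170000, p=-0.460028:
  k1 = f(1.170000, -0.460028) = -1.232889
  k2 = f(1.255000, -0.564824) = -1.572935
  p ← -0.460028 + 0.17·(-1.572935) = -0.727427
p(1.34) ≈ -0.7274

-0.7274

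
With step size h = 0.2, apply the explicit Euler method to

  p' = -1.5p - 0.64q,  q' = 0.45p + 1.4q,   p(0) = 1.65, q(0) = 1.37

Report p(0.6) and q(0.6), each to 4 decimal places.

-0.0133, 3.2691

Euler on (p,q): p_{n+1} = p_n + h·p', q_{n+1} = q_n + h·q'.
0.000000: (1.650000, 1.370000); f=(-3.351800, 2.660500) → (0.979640, 1.902100)
0.200000: (0.979640, 1.902100); f=(-2.686804, 3.103778) → (0.442279, 2.522856)
0.400000: (0.442279, 2.522856); f=(-2.278046, 3.731023) → (-0.013330, 3.269060)
(p(0.6), q(0.6)) ≈ (-0.0133, 3.2691)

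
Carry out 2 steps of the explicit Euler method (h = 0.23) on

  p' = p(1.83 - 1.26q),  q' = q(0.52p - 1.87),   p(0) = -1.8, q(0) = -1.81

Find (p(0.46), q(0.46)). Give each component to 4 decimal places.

-5.6271, -0.0970

Euler on (p,q): p_{n+1} = p_n + h·p', q_{n+1} = q_n + h·q'.
0.000000: (-1.800000, -1.810000); f=(-7.399080, 5.078860) → (-3.501788, -0.641862)
0.230000: (-3.501788, -0.641862); f=(-9.240331, 2.369068) → (-5.627065, -0.096976)
(p(0.46), q(0.46)) ≈ (-5.6271, -0.0970)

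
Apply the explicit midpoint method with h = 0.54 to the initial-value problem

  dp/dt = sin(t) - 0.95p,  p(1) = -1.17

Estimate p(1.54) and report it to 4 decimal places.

Midpoint: k1 = f(t_n, p_n); k2 = f(t_n + h/2, p_n + (h/2)·k1); p_{n+1} = p_n + h·k2.
t=1.000000, p=-1.170000:
  k1 = f(1.000000, -1.170000) = 1.952971
  k2 = f(1.270000, -0.642698) = 1.565664
  p ← -1.170000 + 0.54·1.565664 = -0.324542
p(1.54) ≈ -0.3245

-0.3245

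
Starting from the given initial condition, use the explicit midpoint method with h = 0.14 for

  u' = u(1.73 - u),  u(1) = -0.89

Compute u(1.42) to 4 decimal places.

-3.5716

Midpoint: k1 = f(x_n, u_n); k2 = f(x_n + h/2, u_n + (h/2)·k1); u_{n+1} = u_n + h·k2.
x=1.000000, u=-0.890000:
  k1 = f(1.000000, -0.890000) = -2.331800
  k2 = f(1.070000, -1.053226) = -2.931366
  u ← -0.890000 + 0.14·(-2.931366) = -1.300391
x=1.140000, u=-1.300391:
  k1 = f(1.140000, -1.300391) = -3.940694
  k2 = f(1.210000, -1.576240) = -5.211427
  u ← -1.300391 + 0.14·(-5.211427) = -2.029991
x=1.280000, u=-2.029991:
  k1 = f(1.280000, -2.029991) = -7.632748
  k2 = f(1.350000, -2.564283) = -11.011759
  u ← -2.029991 + 0.14·(-11.011759) = -3.571637
u(1.42) ≈ -3.5716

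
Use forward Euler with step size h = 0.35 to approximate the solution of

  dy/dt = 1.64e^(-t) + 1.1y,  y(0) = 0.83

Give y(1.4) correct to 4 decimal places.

5.9506

Euler: y_{n+1} = y_n + h·f(t_n, y_n).
t=0.000000, y=0.830000: f=2.553000 → y ← 0.830000 + 0.35·2.553000 = 1.723550
t=0.350000, y=1.723550: f=3.051593 → y ← 1.723550 + 0.35·3.051593 = 2.791608
t=0.700000, y=2.791608: f=3.885168 → y ← 2.791608 + 0.35·3.885168 = 4.151417
t=1.050000, y=4.151417: f=5.140456 → y ← 4.151417 + 0.35·5.140456 = 5.950576
y(1.4) ≈ 5.9506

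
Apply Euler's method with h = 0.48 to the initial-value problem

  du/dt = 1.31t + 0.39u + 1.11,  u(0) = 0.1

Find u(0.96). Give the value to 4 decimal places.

Euler: u_{n+1} = u_n + h·f(t_n, u_n).
t=0.000000, u=0.100000: f=1.149000 → u ← 0.100000 + 0.48·1.149000 = 0.651520
t=0.480000, u=0.651520: f=1.992893 → u ← 0.651520 + 0.48·1.992893 = 1.608109
u(0.96) ≈ 1.6081

1.6081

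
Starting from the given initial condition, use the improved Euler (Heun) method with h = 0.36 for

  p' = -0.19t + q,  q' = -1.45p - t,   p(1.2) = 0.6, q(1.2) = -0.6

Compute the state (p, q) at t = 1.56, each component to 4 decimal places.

0.1555, -1.3322

Heun on (p,q): k1 = f(t_n, state_n); k2 = f(t_n + h, state_n + h·k1); state_{n+1} = state_n + (h/2)·(k1 + k2).
1.200000: (0.600000, -0.600000)
  k1 = (-0.828000, -2.070000)
  predictor → (0.301920, -1.345200)
  k2 = (-1.641600, -1.997784)
  → (0.155472, -1.332201)
(p(1.56), q(1.56)) ≈ (0.1555, -1.3322)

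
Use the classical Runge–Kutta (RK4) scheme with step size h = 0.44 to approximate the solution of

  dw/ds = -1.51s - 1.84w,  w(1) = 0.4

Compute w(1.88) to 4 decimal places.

-0.9416

RK4: k1 = f(s_n, w_n); k2 = f(s_n + h/2, w_n + (h/2)·k1); k3 = f(s_n + h/2, w_n + (h/2)·k2); k4 = f(s_n + h, w_n + h·k3); w_{n+1} = w_n + (h/6)·(k1 + 2k2 + 2k3 + k4).
s=1.000000, w=0.400000:
  k1 = f(1.000000, 0.400000) = -2.246000
  k2 = f(1.220000, -0.094120) = -1.669019
  k3 = f(1.220000, 0.032816) = -1.902581
  k4 = f(1.440000, -0.437136) = -1.370070
  w ← 0.400000 + (0.44/6)·(k1 + 2k2 + 2k3 + k4) = -0.389013
s=1.440000, w=-0.389013:
  k1 = f(1.440000, -0.389013) = -1.458616
  k2 = f(1.660000, -0.709909) = -1.200368
  k3 = f(1.660000, -0.653094) = -1.304907
  k4 = f(1.880000, -0.963172) = -1.066563
  w ← -0.389013 + (0.44/6)·(k1 + 2k2 + 2k3 + k4) = -0.941633
w(1.88) ≈ -0.9416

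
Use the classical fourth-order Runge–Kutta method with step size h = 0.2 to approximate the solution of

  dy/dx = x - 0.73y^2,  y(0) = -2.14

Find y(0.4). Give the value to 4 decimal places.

-5.4832

RK4: k1 = f(x_n, y_n); k2 = f(x_n + h/2, y_n + (h/2)·k1); k3 = f(x_n + h/2, y_n + (h/2)·k2); k4 = f(x_n + h, y_n + h·k3); y_{n+1} = y_n + (h/6)·(k1 + 2k2 + 2k3 + k4).
x=0.000000, y=-2.140000:
  k1 = f(0.000000, -2.140000) = -3.343108
  k2 = f(0.100000, -2.474311) = -4.369216
  k3 = f(0.100000, -2.576922) = -4.747583
  k4 = f(0.200000, -3.089517) = -6.767933
  y ← -2.140000 + (0.2/6)·(k1 + 2k2 + 2k3 + k4) = -3.084821
x=0.200000, y=-3.084821:
  k1 = f(0.200000, -3.084821) = -6.746769
  k2 = f(0.300000, -3.759498) = -10.017694
  k3 = f(0.300000, -4.086591) = -11.891163
  k4 = f(0.400000, -5.463054) = -21.386820
  y ← -3.084821 + (0.2/6)·(k1 + 2k2 + 2k3 + k4) = -5.483198
y(0.4) ≈ -5.4832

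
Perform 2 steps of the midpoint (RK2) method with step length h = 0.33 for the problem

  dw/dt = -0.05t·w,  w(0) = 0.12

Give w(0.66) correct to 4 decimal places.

0.1187

Midpoint: k1 = f(t_n, w_n); k2 = f(t_n + h/2, w_n + (h/2)·k1); w_{n+1} = w_n + h·k2.
t=0.000000, w=0.120000:
  k1 = f(0.000000, 0.120000) = 0.000000
  k2 = f(0.165000, 0.120000) = -0.000990
  w ← 0.120000 + 0.33·(-0.000990) = 0.119673
t=0.330000, w=0.119673:
  k1 = f(0.330000, 0.119673) = -0.001975
  k2 = f(0.495000, 0.119347) = -0.002954
  w ← 0.119673 + 0.33·(-0.002954) = 0.118699
w(0.66) ≈ 0.1187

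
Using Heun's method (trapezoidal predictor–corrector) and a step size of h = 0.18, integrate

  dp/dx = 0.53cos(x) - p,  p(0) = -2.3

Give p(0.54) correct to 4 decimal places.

Heun: k1 = f(x_n, p_n); k2 = f(x_n + h, p_n + h·k1); p_{n+1} = p_n + (h/2)·(k1 + k2).
x=0.000000, p=-2.300000:
  k1 = f(0.000000, -2.300000) = 2.830000
  k2 = f(0.180000, -1.790600) = 2.312037
  p ← -2.300000 + (0.18/2)·(2.830000 + 2.312037) = -1.837217
x=0.180000, p=-1.837217:
  k1 = f(0.180000, -1.837217) = 2.358654
  k2 = f(0.360000, -1.412659) = 1.908684
  p ← -1.837217 + (0.18/2)·(2.358654 + 1.908684) = -1.453156
x=0.360000, p=-1.453156:
  k1 = f(0.360000, -1.453156) = 1.949182
  k2 = f(0.540000, -1.102304) = 1.556889
  p ← -1.453156 + (0.18/2)·(1.949182 + 1.556889) = -1.137610
p(0.54) ≈ -1.1376

-1.1376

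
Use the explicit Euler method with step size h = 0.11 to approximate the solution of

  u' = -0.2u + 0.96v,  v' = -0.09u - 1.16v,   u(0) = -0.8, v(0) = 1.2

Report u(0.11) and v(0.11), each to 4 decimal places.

-0.6557, 1.0548

Euler on (u,v): u_{n+1} = u_n + h·u', v_{n+1} = v_n + h·v'.
0.000000: (-0.800000, 1.200000); f=(1.312000, -1.320000) → (-0.655680, 1.054800)
(u(0.11), v(0.11)) ≈ (-0.6557, 1.0548)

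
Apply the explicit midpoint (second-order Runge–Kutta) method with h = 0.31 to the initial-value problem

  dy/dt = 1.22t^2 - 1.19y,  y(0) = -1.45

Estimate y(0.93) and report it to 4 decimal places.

-0.2383

Midpoint: k1 = f(t_n, y_n); k2 = f(t_n + h/2, y_n + (h/2)·k1); y_{n+1} = y_n + h·k2.
t=0.000000, y=-1.450000:
  k1 = f(0.000000, -1.450000) = 1.725500
  k2 = f(0.155000, -1.182548) = 1.436542
  y ← -1.450000 + 0.31·1.436542 = -1.004672
t=0.310000, y=-1.004672:
  k1 = f(0.310000, -1.004672) = 1.312802
  k2 = f(0.465000, -0.801188) = 1.217208
  y ← -1.004672 + 0.31·1.217208 = -0.627338
t=0.620000, y=-0.627338:
  k1 = f(0.620000, -0.627338) = 1.215500
  k2 = f(0.775000, -0.438935) = 1.255095
  y ← -0.627338 + 0.31·1.255095 = -0.238258
y(0.93) ≈ -0.2383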